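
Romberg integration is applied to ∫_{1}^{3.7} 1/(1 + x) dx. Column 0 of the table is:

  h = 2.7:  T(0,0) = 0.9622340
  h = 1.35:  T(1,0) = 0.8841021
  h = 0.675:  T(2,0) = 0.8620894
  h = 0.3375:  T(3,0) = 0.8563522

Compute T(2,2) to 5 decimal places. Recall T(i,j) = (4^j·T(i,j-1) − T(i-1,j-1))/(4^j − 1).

Richardson extrapolation on the trapezoidal column (denominator 4−1=3):
T(1,1) = 0.8841021 + (0.8841021 − 0.9622340)/3 = 0.8580581
T(2,1) = (4·0.8620894 − 0.8841021) / 3 = 0.8547518
T(2,2) = 0.8547518 + (0.8547518 − 0.8580581)/15 = 0.8545314

0.85453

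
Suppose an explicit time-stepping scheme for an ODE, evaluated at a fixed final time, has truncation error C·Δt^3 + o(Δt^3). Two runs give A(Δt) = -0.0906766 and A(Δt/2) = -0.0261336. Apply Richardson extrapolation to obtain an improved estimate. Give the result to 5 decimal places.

The leading error scales as Δt^3; refining by a factor of 2 reduces it by 2^3 = 8.
Extrapolated value = (8·A(Δt/2) − A(Δt)) / (8 − 1)
= (8·(-0.0261336) − (-0.0906766)) / 7
= -0.1183922 / 7 = -0.0169132

-0.01691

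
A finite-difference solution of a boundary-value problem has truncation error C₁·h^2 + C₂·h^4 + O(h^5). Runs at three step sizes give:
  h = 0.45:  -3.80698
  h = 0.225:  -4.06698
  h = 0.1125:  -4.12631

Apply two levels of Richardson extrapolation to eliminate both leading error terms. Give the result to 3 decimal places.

First eliminate the h^2 term (factor 2^2 = 4):
  B₁ = (4·(-4.06698) − (-3.80698))/3 = -4.15365
  B₂ = (4·(-4.12631) − (-4.06698))/3 = -4.14609
Then eliminate the h^4 term (factor 2^4 = 16):
  (16·(-4.14609) − (-4.15365))/15 = -4.14559

-4.146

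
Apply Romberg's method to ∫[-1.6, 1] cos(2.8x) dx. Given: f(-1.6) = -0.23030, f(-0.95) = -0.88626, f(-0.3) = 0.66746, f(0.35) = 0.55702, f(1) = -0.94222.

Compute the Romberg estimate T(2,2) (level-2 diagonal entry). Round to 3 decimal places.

-0.310

T(0,0) (trapezoid, 1 panel, h=2.6000): -1.52428
T(1,0) (trapezoid, 2 panels, h=1.3000): 0.10556
T(2,0) (trapezoid, 4 panels, h=0.6500): -0.16123
T(1,1) = 0.10556 + (0.10556 − (-1.52428))/3 = 0.64884
T(2,1) = -0.16123 + (-0.16123 − 0.10556)/3 = -0.25016
T(2,2) = -0.25016 + (-0.25016 − 0.64884)/15 = -0.31009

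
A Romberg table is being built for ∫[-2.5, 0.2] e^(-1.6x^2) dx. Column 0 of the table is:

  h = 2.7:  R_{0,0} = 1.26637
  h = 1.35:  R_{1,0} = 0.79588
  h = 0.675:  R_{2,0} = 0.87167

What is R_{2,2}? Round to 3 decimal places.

0.914

R_{1,1} = (4·0.79588 − 1.26637) / 3 = 0.63905
R_{2,1} = (4·0.87167 − 0.79588) / 3 = 0.89693
R_{2,2} = 0.89693 + (0.89693 − 0.63905)/15 = 0.91412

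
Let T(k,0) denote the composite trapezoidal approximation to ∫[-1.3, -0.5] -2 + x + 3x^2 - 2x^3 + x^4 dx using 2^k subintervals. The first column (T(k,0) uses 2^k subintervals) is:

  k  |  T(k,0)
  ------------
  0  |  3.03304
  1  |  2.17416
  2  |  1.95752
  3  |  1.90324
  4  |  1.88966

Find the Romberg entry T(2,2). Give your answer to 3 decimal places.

1.885

T(1,1) = 2.17416 + (2.17416 − 3.03304)/3 = 1.88787
T(2,1) = (4·1.95752 − 2.17416) / 3 = 1.88531
T(2,2) = 1.88531 + (1.88531 − 1.88787)/15 = 1.88514
(Column j=1 coincides with Simpson's rule on the same nodes.)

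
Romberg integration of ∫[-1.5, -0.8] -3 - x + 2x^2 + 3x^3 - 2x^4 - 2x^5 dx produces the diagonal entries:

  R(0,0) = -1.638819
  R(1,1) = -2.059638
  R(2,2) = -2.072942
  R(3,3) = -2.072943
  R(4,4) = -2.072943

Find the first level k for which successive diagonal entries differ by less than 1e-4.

k = 3

|R(1,1) − R(0,0)| = 0.420819 ≥ 1e-4
|R(2,2) − R(1,1)| = 0.013304 ≥ 1e-4
|R(3,3) − R(2,2)| = 0.000001 < 1e-4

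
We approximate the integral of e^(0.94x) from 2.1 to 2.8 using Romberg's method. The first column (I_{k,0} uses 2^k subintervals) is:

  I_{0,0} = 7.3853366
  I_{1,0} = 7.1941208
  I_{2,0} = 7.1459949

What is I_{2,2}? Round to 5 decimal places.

7.12992

Richardson extrapolation on the trapezoidal column (denominator 4−1=3):
I_{1,1} = 7.1941208 + (7.1941208 − 7.3853366)/3 = 7.1303822
I_{2,1} = 7.1459949 + (7.1459949 − 7.1941208)/3 = 7.1299529
I_{2,2} = 7.1299529 + (7.1299529 − 7.1303822)/15 = 7.1299243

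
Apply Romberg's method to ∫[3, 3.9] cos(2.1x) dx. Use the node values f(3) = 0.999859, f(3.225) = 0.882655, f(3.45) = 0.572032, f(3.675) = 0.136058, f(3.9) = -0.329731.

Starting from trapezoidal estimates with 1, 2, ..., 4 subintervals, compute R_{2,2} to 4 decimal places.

0.4415

R_{0,0} (trapezoid, 1 panel, h=0.9000): 0.301558
R_{1,0} (trapezoid, 2 panels, h=0.4500): 0.408193
R_{2,0} (trapezoid, 4 panels, h=0.2250): 0.433307
R_{1,1} = 0.408193 + (0.408193 − 0.301558)/3 = 0.443738
R_{2,1} = 0.433307 + (0.433307 − 0.408193)/3 = 0.441678
R_{2,2} = 0.441678 + (0.441678 − 0.443738)/15 = 0.441541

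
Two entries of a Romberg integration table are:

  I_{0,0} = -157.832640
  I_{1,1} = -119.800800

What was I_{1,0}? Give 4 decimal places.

From I_{1,1} = (4·I_{1,0} − I_{0,0})/3, solve for I_{1,0}:
4·I_{1,0} = 3·(-119.800800) + (-157.832640) = -517.235040
I_{1,0} = -129.308760

-129.3088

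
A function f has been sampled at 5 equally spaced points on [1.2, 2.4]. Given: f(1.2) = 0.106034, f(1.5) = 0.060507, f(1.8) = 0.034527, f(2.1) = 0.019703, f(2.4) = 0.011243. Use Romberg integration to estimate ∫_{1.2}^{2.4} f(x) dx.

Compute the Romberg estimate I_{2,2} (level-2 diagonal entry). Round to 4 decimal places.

I_{0,0} (trapezoid, 1 panel, h=1.2000): 0.070366
I_{1,0} (trapezoid, 2 panels, h=0.6000): 0.055899
I_{2,0} (trapezoid, 4 panels, h=0.3000): 0.052013
I_{1,1} = 0.055899 + (0.055899 − 0.070366)/3 = 0.051077
I_{2,1} = 0.052013 + (0.052013 − 0.055899)/3 = 0.050718
I_{2,2} = 0.050718 + (0.050718 − 0.051077)/15 = 0.050694

0.0507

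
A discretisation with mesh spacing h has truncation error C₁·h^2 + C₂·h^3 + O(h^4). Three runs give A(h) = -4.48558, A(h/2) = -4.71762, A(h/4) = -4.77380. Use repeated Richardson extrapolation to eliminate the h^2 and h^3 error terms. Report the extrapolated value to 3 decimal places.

First eliminate the h^2 term (factor 2^2 = 4):
  B₁ = (4·(-4.71762) − (-4.48558))/3 = -4.79497
  B₂ = (4·(-4.77380) − (-4.71762))/3 = -4.79253
Then eliminate the h^3 term (factor 2^3 = 8):
  (8·(-4.79253) − (-4.79497))/7 = -4.79218

-4.792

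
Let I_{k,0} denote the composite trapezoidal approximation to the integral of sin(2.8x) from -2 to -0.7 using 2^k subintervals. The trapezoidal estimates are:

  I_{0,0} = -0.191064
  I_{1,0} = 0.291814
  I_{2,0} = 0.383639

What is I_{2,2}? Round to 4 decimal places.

Richardson extrapolation on the trapezoidal column (denominator 4−1=3):
I_{1,1} = 0.291814 + (0.291814 − (-0.191064))/3 = 0.452773
I_{2,1} = (4·0.383639 − 0.291814) / 3 = 0.414247
I_{2,2} = 0.414247 + (0.414247 − 0.452773)/15 = 0.411679

0.4117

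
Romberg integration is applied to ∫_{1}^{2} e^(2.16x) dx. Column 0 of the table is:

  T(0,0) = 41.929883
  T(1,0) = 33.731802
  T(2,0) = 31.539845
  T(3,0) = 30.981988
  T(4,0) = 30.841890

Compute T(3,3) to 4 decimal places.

T(1,1) = (4·33.731802 − 41.929883) / 3 = 30.999108
T(2,1) = 31.539845 + (31.539845 − 33.731802)/3 = 30.809193
T(3,1) = (4·30.981988 − 31.539845) / 3 = 30.796036
T(2,2) = 30.809193 + (30.809193 − 30.999108)/15 = 30.796532
T(3,2) = (16·30.796036 − 30.809193) / 15 = 30.795159
T(3,3) = (64·30.795159 − 30.796532) / 63 = 30.795137

30.7951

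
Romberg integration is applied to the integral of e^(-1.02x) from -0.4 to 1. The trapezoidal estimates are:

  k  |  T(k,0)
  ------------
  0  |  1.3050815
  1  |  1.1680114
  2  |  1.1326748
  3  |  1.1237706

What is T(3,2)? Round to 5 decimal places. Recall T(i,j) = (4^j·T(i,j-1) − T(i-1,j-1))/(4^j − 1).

Richardson extrapolation on the trapezoidal column (denominator 4−1=3):
T(2,1) = 1.1326748 + (1.1326748 − 1.1680114)/3 = 1.1208959
T(3,1) = 1.1237706 + (1.1237706 − 1.1326748)/3 = 1.1208025
T(3,2) = 1.1208025 + (1.1208025 − 1.1208959)/15 = 1.1207963

1.12080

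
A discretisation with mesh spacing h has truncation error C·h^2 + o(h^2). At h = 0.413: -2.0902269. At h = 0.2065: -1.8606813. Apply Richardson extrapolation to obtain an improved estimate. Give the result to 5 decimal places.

Extrapolated value = (4·A(h/2) − A(h)) / (4 − 1)
= (4·(-1.8606813) − (-2.0902269)) / 3
= -5.3524983 / 3 = -1.7841661

-1.78417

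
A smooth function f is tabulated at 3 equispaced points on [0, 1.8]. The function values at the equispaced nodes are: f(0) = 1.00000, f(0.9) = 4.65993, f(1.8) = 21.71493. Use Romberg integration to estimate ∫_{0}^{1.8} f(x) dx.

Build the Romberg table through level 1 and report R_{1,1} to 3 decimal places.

12.406

R_{0,0} (trapezoid, 1 panel, h=1.8000): 20.44344
R_{1,0} (trapezoid, 2 panels, h=0.9000): 14.41566
R_{1,1} = 14.41566 + (14.41566 − 20.44344)/3 = 12.40640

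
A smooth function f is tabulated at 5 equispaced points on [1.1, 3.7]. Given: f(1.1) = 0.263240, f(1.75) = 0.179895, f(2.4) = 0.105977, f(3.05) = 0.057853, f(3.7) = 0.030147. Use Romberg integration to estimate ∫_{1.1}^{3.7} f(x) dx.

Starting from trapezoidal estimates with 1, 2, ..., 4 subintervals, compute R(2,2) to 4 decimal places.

R(0,0) (trapezoid, 1 panel, h=2.6000): 0.381403
R(1,0) (trapezoid, 2 panels, h=1.3000): 0.328472
R(2,0) (trapezoid, 4 panels, h=0.6500): 0.318772
R(1,1) = 0.328472 + (0.328472 − 0.381403)/3 = 0.310828
R(2,1) = 0.318772 + (0.318772 − 0.328472)/3 = 0.315539
R(2,2) = 0.315539 + (0.315539 − 0.310828)/15 = 0.315853

0.3159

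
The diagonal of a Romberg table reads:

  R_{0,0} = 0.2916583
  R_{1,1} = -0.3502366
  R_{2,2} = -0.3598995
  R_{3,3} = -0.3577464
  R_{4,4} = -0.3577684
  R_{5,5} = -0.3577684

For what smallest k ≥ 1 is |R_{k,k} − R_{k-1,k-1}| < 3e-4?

k = 4

|R_{1,1} − R_{0,0}| = 0.6418949 ≥ 3e-4
|R_{2,2} − R_{1,1}| = 0.0096629 ≥ 3e-4
|R_{3,3} − R_{2,2}| = 0.0021531 ≥ 3e-4
|R_{4,4} − R_{3,3}| = 0.0000220 < 3e-4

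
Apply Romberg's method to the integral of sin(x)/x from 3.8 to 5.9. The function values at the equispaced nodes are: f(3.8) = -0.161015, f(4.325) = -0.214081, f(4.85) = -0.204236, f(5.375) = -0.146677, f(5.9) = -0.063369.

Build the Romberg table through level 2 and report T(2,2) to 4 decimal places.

-0.3632

T(0,0) (trapezoid, 1 panel, h=2.1000): -0.235603
T(1,0) (trapezoid, 2 panels, h=1.0500): -0.332249
T(2,0) (trapezoid, 4 panels, h=0.5250): -0.355523
T(1,1) = -0.332249 + (-0.332249 − (-0.235603))/3 = -0.364464
T(2,1) = -0.355523 + (-0.355523 − (-0.332249))/3 = -0.363281
T(2,2) = -0.363281 + (-0.363281 − (-0.364464))/15 = -0.363202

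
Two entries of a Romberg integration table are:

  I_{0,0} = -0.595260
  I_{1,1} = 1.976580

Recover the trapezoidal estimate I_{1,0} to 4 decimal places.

1.3336

From I_{1,1} = (4·I_{1,0} − I_{0,0})/3, solve for I_{1,0}:
4·I_{1,0} = 3·1.976580 + (-0.595260) = 5.334480
I_{1,0} = 1.333620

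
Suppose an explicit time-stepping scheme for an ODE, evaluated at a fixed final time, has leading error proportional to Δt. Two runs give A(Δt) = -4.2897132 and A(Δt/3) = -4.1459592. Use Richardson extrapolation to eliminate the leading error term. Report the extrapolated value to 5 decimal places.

Extrapolated value = (3·A(Δt/3) − A(Δt)) / (3 − 1)
= (3·(-4.1459592) − (-4.2897132)) / 2
= -8.1481644 / 2 = -4.0740822

-4.07408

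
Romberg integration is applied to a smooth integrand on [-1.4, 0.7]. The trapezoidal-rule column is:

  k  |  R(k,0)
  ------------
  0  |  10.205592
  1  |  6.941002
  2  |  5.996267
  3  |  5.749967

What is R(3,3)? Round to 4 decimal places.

5.6669

R(1,1) = 6.941002 + (6.941002 − 10.205592)/3 = 5.852805
R(2,1) = 5.996267 + (5.996267 − 6.941002)/3 = 5.681355
R(3,1) = (4·5.749967 − 5.996267) / 3 = 5.667867
R(2,2) = (16·5.681355 − 5.852805) / 15 = 5.669925
R(3,2) = 5.667867 + (5.667867 − 5.681355)/15 = 5.666968
R(3,3) = (64·5.666968 − 5.669925) / 63 = 5.666921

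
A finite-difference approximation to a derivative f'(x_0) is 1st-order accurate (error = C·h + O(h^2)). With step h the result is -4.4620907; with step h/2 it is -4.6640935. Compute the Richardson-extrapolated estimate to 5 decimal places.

-4.86610

Extrapolated value = (2·A(h/2) − A(h)) / (2 − 1)
= (2·(-4.6640935) − (-4.4620907)) / 1
= -4.8660963 / 1 = -4.8660963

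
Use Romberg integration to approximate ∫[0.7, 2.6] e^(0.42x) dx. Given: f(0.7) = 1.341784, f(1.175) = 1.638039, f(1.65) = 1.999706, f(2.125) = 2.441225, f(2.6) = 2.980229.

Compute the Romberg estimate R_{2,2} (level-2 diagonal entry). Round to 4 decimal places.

3.9011

R_{0,0} (trapezoid, 1 panel, h=1.9000): 4.105912
R_{1,0} (trapezoid, 2 panels, h=0.9500): 3.952677
R_{2,0} (trapezoid, 4 panels, h=0.4750): 3.913989
R_{1,1} = 3.952677 + (3.952677 − 4.105912)/3 = 3.901599
R_{2,1} = 3.913989 + (3.913989 − 3.952677)/3 = 3.901093
R_{2,2} = 3.901093 + (3.901093 − 3.901599)/15 = 3.901059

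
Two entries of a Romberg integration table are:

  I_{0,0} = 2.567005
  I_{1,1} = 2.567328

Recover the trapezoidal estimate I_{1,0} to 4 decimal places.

2.5672

From I_{1,1} = (4·I_{1,0} − I_{0,0})/3, solve for I_{1,0}:
4·I_{1,0} = 3·2.567328 + 2.567005 = 10.268989
I_{1,0} = 2.567247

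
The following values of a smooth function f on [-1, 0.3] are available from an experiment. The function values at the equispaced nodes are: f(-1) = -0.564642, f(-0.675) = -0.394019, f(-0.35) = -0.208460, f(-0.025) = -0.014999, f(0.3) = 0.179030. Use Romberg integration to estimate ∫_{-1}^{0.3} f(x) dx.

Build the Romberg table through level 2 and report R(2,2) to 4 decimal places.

R(0,0) (trapezoid, 1 panel, h=1.3000): -0.250648
R(1,0) (trapezoid, 2 panels, h=0.6500): -0.260823
R(2,0) (trapezoid, 4 panels, h=0.3250): -0.263342
R(1,1) = -0.260823 + (-0.260823 − (-0.250648))/3 = -0.264215
R(2,1) = -0.263342 + (-0.263342 − (-0.260823))/3 = -0.264182
R(2,2) = -0.264182 + (-0.264182 − (-0.264215))/15 = -0.264180

-0.2642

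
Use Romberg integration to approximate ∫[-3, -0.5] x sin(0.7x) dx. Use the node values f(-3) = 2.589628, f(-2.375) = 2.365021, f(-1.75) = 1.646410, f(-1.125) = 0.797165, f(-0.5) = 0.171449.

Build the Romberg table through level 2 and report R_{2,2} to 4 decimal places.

R_{0,0} (trapezoid, 1 panel, h=2.5000): 3.451346
R_{1,0} (trapezoid, 2 panels, h=1.2500): 3.783686
R_{2,0} (trapezoid, 4 panels, h=0.6250): 3.868209
R_{1,1} = 3.783686 + (3.783686 − 3.451346)/3 = 3.894466
R_{2,1} = 3.868209 + (3.868209 − 3.783686)/3 = 3.896383
R_{2,2} = 3.896383 + (3.896383 − 3.894466)/15 = 3.896511

3.8965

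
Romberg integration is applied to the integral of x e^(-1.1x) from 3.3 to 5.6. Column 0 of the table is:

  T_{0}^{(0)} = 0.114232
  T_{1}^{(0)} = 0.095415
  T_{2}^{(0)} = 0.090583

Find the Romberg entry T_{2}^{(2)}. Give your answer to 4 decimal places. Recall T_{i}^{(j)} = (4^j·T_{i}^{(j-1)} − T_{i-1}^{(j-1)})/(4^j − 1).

T_{1}^{(1)} = (4·0.095415 − 0.114232) / 3 = 0.089143
T_{2}^{(1)} = 0.090583 + (0.090583 − 0.095415)/3 = 0.088972
T_{2}^{(2)} = (16·0.088972 − 0.089143) / 15 = 0.088961
(Column j=1 coincides with Simpson's rule on the same nodes.)

0.0890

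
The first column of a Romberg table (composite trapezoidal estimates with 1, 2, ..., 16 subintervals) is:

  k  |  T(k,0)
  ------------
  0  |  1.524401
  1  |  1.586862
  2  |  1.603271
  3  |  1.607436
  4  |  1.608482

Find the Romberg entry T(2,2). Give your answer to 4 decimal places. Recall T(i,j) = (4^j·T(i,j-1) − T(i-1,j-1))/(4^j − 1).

1.6088

T(1,1) = (4·1.586862 − 1.524401) / 3 = 1.607682
T(2,1) = 1.603271 + (1.603271 − 1.586862)/3 = 1.608741
T(2,2) = (16·1.608741 − 1.607682) / 15 = 1.608812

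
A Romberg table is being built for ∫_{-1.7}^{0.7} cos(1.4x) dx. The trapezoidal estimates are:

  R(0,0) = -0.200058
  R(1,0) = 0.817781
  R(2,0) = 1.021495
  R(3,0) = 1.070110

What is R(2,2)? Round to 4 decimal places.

1.0849

R(1,1) = 0.817781 + (0.817781 − (-0.200058))/3 = 1.157061
R(2,1) = 1.021495 + (1.021495 − 0.817781)/3 = 1.089400
R(2,2) = (16·1.089400 − 1.157061) / 15 = 1.084889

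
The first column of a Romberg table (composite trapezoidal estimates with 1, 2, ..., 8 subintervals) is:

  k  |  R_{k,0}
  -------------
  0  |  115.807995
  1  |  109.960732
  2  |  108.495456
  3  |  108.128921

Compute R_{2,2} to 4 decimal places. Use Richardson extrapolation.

108.0067

R_{1,1} = 109.960732 + (109.960732 − 115.807995)/3 = 108.011644
R_{2,1} = 108.495456 + (108.495456 − 109.960732)/3 = 108.007031
R_{2,2} = 108.007031 + (108.007031 − 108.011644)/15 = 108.006723
(Column j=1 coincides with Simpson's rule on the same nodes.)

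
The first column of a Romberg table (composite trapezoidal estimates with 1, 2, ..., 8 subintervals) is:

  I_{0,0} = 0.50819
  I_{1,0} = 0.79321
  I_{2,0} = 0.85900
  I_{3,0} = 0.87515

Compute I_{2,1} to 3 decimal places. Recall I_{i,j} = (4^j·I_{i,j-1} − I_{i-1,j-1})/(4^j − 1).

0.881

I_{2,1} = 0.85900 + (0.85900 − 0.79321)/3 = 0.88093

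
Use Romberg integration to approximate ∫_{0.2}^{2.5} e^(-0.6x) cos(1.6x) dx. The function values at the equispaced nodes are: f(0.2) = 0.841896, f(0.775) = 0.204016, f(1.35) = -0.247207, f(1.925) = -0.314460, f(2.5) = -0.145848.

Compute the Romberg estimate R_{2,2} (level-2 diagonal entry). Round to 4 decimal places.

-0.0416

R_{0,0} (trapezoid, 1 panel, h=2.3000): 0.800455
R_{1,0} (trapezoid, 2 panels, h=1.1500): 0.115940
R_{2,0} (trapezoid, 4 panels, h=0.5750): -0.005536
R_{1,1} = 0.115940 + (0.115940 − 0.800455)/3 = -0.112232
R_{2,1} = -0.005536 + (-0.005536 − 0.115940)/3 = -0.046028
R_{2,2} = -0.046028 + (-0.046028 − (-0.112232))/15 = -0.041614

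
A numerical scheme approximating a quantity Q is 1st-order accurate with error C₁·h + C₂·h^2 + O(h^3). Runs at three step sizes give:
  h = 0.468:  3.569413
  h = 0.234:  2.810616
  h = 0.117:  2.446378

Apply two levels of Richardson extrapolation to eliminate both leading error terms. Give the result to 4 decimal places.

First eliminate the h term (factor 2^1 = 2):
  B₁ = (2·2.810616 − 3.569413)/1 = 2.051819
  B₂ = (2·2.446378 − 2.810616)/1 = 2.082140
Then eliminate the h^2 term (factor 2^2 = 4):
  (4·2.082140 − 2.051819)/3 = 2.092247

2.0922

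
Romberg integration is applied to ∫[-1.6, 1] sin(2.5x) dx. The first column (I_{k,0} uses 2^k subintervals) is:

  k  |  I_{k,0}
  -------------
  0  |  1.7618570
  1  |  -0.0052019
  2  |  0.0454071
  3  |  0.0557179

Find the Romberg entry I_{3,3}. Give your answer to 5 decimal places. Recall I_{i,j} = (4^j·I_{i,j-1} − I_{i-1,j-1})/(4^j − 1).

I_{1,1} = -0.0052019 + (-0.0052019 − 1.7618570)/3 = -0.5942215
I_{2,1} = (4·0.0454071 − (-0.0052019)) / 3 = 0.0622768
I_{3,1} = (4·0.0557179 − 0.0454071) / 3 = 0.0591548
I_{2,2} = (16·0.0622768 − (-0.5942215)) / 15 = 0.1060434
I_{3,2} = (16·0.0591548 − 0.0622768) / 15 = 0.0589467
I_{3,3} = (64·0.0589467 − 0.1060434) / 63 = 0.0581991

0.05820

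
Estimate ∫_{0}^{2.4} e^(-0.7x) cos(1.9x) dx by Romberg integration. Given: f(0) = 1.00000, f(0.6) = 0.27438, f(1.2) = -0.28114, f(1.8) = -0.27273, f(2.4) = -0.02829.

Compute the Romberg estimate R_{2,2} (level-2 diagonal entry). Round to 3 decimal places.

R_{0,0} (trapezoid, 1 panel, h=2.4000): 1.16605
R_{1,0} (trapezoid, 2 panels, h=1.2000): 0.24566
R_{2,0} (trapezoid, 4 panels, h=0.6000): 0.12382
R_{1,1} = 0.24566 + (0.24566 − 1.16605)/3 = -0.06114
R_{2,1} = 0.12382 + (0.12382 − 0.24566)/3 = 0.08321
R_{2,2} = 0.08321 + (0.08321 − (-0.06114))/15 = 0.09283

0.093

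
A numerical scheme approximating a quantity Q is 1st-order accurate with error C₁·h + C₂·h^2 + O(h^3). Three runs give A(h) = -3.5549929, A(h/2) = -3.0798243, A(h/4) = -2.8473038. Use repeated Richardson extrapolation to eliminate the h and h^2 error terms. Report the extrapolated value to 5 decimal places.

First eliminate the h term (factor 2^1 = 2):
  B₁ = (2·(-3.0798243) − (-3.5549929))/1 = -2.6046557
  B₂ = (2·(-2.8473038) − (-3.0798243))/1 = -2.6147833
Then eliminate the h^2 term (factor 2^2 = 4):
  (4·(-2.6147833) − (-2.6046557))/3 = -2.6181592

-2.61816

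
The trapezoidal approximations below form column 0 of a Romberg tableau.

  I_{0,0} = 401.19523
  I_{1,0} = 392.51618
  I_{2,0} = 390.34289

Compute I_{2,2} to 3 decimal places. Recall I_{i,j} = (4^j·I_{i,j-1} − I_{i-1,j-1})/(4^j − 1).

389.618

Richardson extrapolation on the trapezoidal column (denominator 4−1=3):
I_{1,1} = 392.51618 + (392.51618 − 401.19523)/3 = 389.62316
I_{2,1} = 390.34289 + (390.34289 − 392.51618)/3 = 389.61846
I_{2,2} = (16·389.61846 − 389.62316) / 15 = 389.61815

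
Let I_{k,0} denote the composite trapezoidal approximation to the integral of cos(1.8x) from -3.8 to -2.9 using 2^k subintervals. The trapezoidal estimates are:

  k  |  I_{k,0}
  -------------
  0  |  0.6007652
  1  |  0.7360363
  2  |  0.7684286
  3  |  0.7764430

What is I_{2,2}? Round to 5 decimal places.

Richardson extrapolation on the trapezoidal column (denominator 4−1=3):
I_{1,1} = 0.7360363 + (0.7360363 − 0.6007652)/3 = 0.7811267
I_{2,1} = (4·0.7684286 − 0.7360363) / 3 = 0.7792260
I_{2,2} = (16·0.7792260 − 0.7811267) / 15 = 0.7790993

0.77910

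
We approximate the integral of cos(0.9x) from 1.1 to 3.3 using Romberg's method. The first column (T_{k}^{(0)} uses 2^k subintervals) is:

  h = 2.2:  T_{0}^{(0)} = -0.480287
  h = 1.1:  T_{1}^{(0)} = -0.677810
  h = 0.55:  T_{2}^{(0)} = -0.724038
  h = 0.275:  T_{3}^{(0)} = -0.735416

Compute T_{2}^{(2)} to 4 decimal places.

-0.7392

T_{1}^{(1)} = (4·(-0.677810) − (-0.480287)) / 3 = -0.743651
T_{2}^{(1)} = (4·(-0.724038) − (-0.677810)) / 3 = -0.739447
T_{2}^{(2)} = -0.739447 + (-0.739447 − (-0.743651))/15 = -0.739167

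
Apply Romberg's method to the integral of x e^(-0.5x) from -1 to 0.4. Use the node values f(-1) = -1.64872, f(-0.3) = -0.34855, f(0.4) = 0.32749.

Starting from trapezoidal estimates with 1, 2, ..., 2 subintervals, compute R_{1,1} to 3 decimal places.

R_{0,0} (trapezoid, 1 panel, h=1.4000): -0.92486
R_{1,0} (trapezoid, 2 panels, h=0.7000): -0.70642
R_{1,1} = -0.70642 + (-0.70642 − (-0.92486))/3 = -0.63361

-0.634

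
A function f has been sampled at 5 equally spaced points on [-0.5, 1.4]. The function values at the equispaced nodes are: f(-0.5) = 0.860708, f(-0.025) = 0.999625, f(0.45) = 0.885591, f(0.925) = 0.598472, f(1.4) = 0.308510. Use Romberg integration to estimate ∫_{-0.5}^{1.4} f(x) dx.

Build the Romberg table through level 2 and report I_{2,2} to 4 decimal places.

I_{0,0} (trapezoid, 1 panel, h=1.9000): 1.110757
I_{1,0} (trapezoid, 2 panels, h=0.9500): 1.396690
I_{2,0} (trapezoid, 4 panels, h=0.4750): 1.457441
I_{1,1} = 1.396690 + (1.396690 − 1.110757)/3 = 1.492001
I_{2,1} = 1.457441 + (1.457441 − 1.396690)/3 = 1.477691
I_{2,2} = 1.477691 + (1.477691 − 1.492001)/15 = 1.476737

1.4767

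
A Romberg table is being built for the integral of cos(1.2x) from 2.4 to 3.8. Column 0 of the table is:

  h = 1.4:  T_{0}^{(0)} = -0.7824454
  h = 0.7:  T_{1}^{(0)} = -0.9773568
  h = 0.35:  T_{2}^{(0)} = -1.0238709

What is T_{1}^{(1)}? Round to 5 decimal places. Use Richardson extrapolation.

-1.04233

T_{1}^{(1)} = -0.9773568 + (-0.9773568 − (-0.7824454))/3 = -1.0423273
(Column j=1 coincides with Simpson's rule on the same nodes.)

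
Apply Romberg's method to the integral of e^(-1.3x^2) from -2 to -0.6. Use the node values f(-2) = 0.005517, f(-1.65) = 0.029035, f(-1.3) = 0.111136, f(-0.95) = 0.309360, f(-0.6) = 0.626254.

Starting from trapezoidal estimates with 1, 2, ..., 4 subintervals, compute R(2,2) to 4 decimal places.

R(0,0) (trapezoid, 1 panel, h=1.4000): 0.442240
R(1,0) (trapezoid, 2 panels, h=0.7000): 0.298915
R(2,0) (trapezoid, 4 panels, h=0.3500): 0.267896
R(1,1) = 0.298915 + (0.298915 − 0.442240)/3 = 0.251140
R(2,1) = 0.267896 + (0.267896 − 0.298915)/3 = 0.257556
R(2,2) = 0.257556 + (0.257556 − 0.251140)/15 = 0.257984

0.2580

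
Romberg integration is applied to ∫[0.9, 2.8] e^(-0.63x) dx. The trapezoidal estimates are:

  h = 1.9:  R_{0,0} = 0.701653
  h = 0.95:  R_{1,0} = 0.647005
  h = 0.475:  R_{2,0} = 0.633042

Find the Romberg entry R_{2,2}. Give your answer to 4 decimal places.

0.6284

Richardson extrapolation on the trapezoidal column (denominator 4−1=3):
R_{1,1} = (4·0.647005 − 0.701653) / 3 = 0.628789
R_{2,1} = (4·0.633042 − 0.647005) / 3 = 0.628388
R_{2,2} = 0.628388 + (0.628388 − 0.628789)/15 = 0.628361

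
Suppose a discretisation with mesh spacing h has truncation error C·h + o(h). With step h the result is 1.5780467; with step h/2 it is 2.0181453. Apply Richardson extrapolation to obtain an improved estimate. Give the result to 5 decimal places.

2.45824

The leading error scales as h; refining by a factor of 2 reduces it by 2^1 = 2.
Extrapolated value = (2·A(h/2) − A(h)) / (2 − 1)
= (2·2.0181453 − 1.5780467) / 1
= 2.4582439 / 1 = 2.4582439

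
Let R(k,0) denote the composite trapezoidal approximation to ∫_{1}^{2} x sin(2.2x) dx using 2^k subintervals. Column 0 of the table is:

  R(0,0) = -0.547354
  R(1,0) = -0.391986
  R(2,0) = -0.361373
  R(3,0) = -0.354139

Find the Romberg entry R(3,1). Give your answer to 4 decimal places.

-0.3517

R(3,1) = (4·(-0.354139) − (-0.361373)) / 3 = -0.351728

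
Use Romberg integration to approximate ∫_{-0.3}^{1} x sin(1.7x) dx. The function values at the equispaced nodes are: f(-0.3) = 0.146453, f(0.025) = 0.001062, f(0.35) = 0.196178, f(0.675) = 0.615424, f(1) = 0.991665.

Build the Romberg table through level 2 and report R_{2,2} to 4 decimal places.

R_{0,0} (trapezoid, 1 panel, h=1.3000): 0.739777
R_{1,0} (trapezoid, 2 panels, h=0.6500): 0.497404
R_{2,0} (trapezoid, 4 panels, h=0.3250): 0.449060
R_{1,1} = 0.497404 + (0.497404 − 0.739777)/3 = 0.416613
R_{2,1} = 0.449060 + (0.449060 − 0.497404)/3 = 0.432945
R_{2,2} = 0.432945 + (0.432945 − 0.416613)/15 = 0.434034

0.4340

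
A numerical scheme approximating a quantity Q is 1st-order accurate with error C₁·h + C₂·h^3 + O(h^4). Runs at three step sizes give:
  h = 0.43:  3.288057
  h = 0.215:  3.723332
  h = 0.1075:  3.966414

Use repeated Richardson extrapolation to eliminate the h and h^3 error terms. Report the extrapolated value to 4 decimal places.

First eliminate the h term (factor 2^1 = 2):
  B₁ = (2·3.723332 − 3.288057)/1 = 4.158607
  B₂ = (2·3.966414 − 3.723332)/1 = 4.209496
Then eliminate the h^3 term (factor 2^3 = 8):
  (8·4.209496 − 4.158607)/7 = 4.216766

4.2168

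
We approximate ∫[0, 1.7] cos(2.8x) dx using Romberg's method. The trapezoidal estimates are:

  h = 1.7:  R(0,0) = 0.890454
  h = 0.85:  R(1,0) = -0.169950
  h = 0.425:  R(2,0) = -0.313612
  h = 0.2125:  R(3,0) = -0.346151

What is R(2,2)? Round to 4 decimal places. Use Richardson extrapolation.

Richardson extrapolation on the trapezoidal column (denominator 4−1=3):
R(1,1) = (4·(-0.169950) − 0.890454) / 3 = -0.523418
R(2,1) = (4·(-0.313612) − (-0.169950)) / 3 = -0.361499
R(2,2) = -0.361499 + (-0.361499 − (-0.523418))/15 = -0.350704

-0.3507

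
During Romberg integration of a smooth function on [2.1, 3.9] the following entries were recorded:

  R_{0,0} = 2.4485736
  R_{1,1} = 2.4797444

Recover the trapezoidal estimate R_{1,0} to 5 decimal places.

From R_{1,1} = (4·R_{1,0} − R_{0,0})/3, solve for R_{1,0}:
4·R_{1,0} = 3·2.4797444 + 2.4485736 = 9.8878068
R_{1,0} = 2.4719517

2.47195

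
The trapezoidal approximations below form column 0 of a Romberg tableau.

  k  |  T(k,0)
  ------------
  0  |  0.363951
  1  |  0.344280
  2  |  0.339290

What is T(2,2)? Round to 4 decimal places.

0.3376

T(1,1) = (4·0.344280 − 0.363951) / 3 = 0.337723
T(2,1) = 0.339290 + (0.339290 − 0.344280)/3 = 0.337627
T(2,2) = (16·0.337627 − 0.337723) / 15 = 0.337621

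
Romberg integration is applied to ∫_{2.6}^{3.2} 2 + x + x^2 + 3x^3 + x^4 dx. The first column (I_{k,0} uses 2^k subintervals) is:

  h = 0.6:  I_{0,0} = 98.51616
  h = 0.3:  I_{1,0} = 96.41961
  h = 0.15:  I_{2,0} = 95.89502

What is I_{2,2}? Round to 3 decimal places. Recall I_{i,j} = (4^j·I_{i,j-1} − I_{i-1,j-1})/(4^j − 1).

95.720

I_{1,1} = (4·96.41961 − 98.51616) / 3 = 95.72076
I_{2,1} = 95.89502 + (95.89502 − 96.41961)/3 = 95.72016
I_{2,2} = 95.72016 + (95.72016 − 95.72076)/15 = 95.72012
(Column j=1 coincides with Simpson's rule on the same nodes.)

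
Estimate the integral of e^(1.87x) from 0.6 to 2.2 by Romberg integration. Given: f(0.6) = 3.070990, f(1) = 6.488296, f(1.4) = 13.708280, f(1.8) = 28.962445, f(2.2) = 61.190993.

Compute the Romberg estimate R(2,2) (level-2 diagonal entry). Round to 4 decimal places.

R(0,0) (trapezoid, 1 panel, h=1.6000): 51.409586
R(1,0) (trapezoid, 2 panels, h=0.8000): 36.671417
R(2,0) (trapezoid, 4 panels, h=0.4000): 32.516005
R(1,1) = 36.671417 + (36.671417 − 51.409586)/3 = 31.758694
R(2,1) = 32.516005 + (32.516005 − 36.671417)/3 = 31.130868
R(2,2) = 31.130868 + (31.130868 − 31.758694)/15 = 31.089013

31.0890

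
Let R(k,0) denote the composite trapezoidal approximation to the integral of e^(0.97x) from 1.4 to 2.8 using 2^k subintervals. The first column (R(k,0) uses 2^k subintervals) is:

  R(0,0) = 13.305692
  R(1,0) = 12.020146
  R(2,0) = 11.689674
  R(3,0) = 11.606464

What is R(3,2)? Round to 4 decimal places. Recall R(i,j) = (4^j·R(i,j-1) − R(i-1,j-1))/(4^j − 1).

R(2,1) = 11.689674 + (11.689674 − 12.020146)/3 = 11.579517
R(3,1) = (4·11.606464 − 11.689674) / 3 = 11.578727
R(3,2) = 11.578727 + (11.578727 − 11.579517)/15 = 11.578674

11.5787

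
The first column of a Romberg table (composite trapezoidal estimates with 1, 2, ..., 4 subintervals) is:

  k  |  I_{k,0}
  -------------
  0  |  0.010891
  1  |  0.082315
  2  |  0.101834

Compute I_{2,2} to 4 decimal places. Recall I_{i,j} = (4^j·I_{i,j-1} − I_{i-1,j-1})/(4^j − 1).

0.1085

Richardson extrapolation on the trapezoidal column (denominator 4−1=3):
I_{1,1} = (4·0.082315 − 0.010891) / 3 = 0.106123
I_{2,1} = (4·0.101834 − 0.082315) / 3 = 0.108340
I_{2,2} = 0.108340 + (0.108340 − 0.106123)/15 = 0.108488
(Column j=1 coincides with Simpson's rule on the same nodes.)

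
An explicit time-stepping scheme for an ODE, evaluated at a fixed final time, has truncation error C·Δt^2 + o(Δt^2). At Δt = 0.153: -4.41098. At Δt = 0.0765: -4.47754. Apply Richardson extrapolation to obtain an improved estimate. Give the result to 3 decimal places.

The leading error scales as Δt^2; refining by a factor of 2 reduces it by 2^2 = 4.
Extrapolated value = (4·A(Δt/2) − A(Δt)) / (4 − 1)
= (4·(-4.47754) − (-4.41098)) / 3
= -13.49918 / 3 = -4.49973

-4.500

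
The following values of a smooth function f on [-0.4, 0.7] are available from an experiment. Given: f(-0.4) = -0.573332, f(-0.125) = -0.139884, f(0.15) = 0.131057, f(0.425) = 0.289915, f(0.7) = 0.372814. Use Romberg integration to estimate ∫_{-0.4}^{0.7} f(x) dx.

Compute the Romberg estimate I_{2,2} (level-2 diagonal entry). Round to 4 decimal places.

0.0607

I_{0,0} (trapezoid, 1 panel, h=1.1000): -0.110285
I_{1,0} (trapezoid, 2 panels, h=0.5500): 0.016939
I_{2,0} (trapezoid, 4 panels, h=0.2750): 0.049728
I_{1,1} = 0.016939 + (0.016939 − (-0.110285))/3 = 0.059347
I_{2,1} = 0.049728 + (0.049728 − 0.016939)/3 = 0.060658
I_{2,2} = 0.060658 + (0.060658 − 0.059347)/15 = 0.060745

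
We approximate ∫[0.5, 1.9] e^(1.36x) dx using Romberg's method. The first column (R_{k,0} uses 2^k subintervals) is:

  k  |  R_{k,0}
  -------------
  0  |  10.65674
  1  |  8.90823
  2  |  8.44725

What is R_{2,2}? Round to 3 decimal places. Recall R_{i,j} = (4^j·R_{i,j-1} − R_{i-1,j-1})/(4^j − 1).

8.291

Richardson extrapolation on the trapezoidal column (denominator 4−1=3):
R_{1,1} = (4·8.90823 − 10.65674) / 3 = 8.32539
R_{2,1} = (4·8.44725 − 8.90823) / 3 = 8.29359
R_{2,2} = (16·8.29359 − 8.32539) / 15 = 8.29147
(Column j=1 coincides with Simpson's rule on the same nodes.)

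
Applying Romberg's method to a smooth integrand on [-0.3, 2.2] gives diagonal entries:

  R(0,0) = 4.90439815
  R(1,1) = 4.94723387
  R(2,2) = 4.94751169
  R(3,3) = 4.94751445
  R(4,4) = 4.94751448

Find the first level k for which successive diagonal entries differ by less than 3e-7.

k = 4

|R(1,1) − R(0,0)| = 0.04283572 ≥ 3e-7
|R(2,2) − R(1,1)| = 0.00027782 ≥ 3e-7
|R(3,3) − R(2,2)| = 0.00000276 ≥ 3e-7
|R(4,4) − R(3,3)| = 0.00000003 < 3e-7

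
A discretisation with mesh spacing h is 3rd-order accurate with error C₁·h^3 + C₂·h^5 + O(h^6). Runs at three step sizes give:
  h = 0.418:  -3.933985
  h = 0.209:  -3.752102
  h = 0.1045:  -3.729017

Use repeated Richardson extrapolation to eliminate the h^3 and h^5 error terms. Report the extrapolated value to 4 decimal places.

First eliminate the h^3 term (factor 2^3 = 8):
  B₁ = (8·(-3.752102) − (-3.933985))/7 = -3.726119
  B₂ = (8·(-3.729017) − (-3.752102))/7 = -3.725719
Then eliminate the h^5 term (factor 2^5 = 32):
  (32·(-3.725719) − (-3.726119))/31 = -3.725706

-3.7257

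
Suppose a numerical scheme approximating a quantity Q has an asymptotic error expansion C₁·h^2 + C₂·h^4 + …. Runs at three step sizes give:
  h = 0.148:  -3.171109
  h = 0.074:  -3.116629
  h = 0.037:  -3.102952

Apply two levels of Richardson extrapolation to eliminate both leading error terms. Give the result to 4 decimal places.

First eliminate the h^2 term (factor 2^2 = 4):
  B₁ = (4·(-3.116629) − (-3.171109))/3 = -3.098469
  B₂ = (4·(-3.102952) − (-3.116629))/3 = -3.098393
Then eliminate the h^4 term (factor 2^4 = 16):
  (16·(-3.098393) − (-3.098469))/15 = -3.098388

-3.0984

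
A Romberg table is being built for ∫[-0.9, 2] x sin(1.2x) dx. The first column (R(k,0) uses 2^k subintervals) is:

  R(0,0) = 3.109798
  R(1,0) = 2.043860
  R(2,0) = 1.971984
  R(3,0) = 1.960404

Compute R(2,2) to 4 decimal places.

1.9653

R(1,1) = (4·2.043860 − 3.109798) / 3 = 1.688547
R(2,1) = 1.971984 + (1.971984 − 2.043860)/3 = 1.948025
R(2,2) = (16·1.948025 − 1.688547) / 15 = 1.965324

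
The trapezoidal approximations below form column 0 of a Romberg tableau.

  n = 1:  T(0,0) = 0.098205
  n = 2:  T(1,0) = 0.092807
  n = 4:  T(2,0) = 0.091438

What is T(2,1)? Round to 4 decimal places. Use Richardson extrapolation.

0.0910

T(2,1) = 0.091438 + (0.091438 − 0.092807)/3 = 0.090982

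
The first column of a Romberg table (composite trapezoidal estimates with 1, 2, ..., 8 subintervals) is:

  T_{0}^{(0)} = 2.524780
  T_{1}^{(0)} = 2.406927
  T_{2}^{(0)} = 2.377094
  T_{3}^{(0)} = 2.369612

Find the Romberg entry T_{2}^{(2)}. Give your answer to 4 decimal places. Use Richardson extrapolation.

2.3671

Richardson extrapolation on the trapezoidal column (denominator 4−1=3):
T_{1}^{(1)} = (4·2.406927 − 2.524780) / 3 = 2.367643
T_{2}^{(1)} = 2.377094 + (2.377094 − 2.406927)/3 = 2.367150
T_{2}^{(2)} = 2.367150 + (2.367150 − 2.367643)/15 = 2.367117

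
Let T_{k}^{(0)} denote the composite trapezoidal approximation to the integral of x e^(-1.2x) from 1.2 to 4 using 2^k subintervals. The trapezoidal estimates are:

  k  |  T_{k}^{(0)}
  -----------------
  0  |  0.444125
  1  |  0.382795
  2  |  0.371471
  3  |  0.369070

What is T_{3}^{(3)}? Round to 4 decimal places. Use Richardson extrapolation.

T_{1}^{(1)} = (4·0.382795 − 0.444125) / 3 = 0.362352
T_{2}^{(1)} = 0.371471 + (0.371471 − 0.382795)/3 = 0.367696
T_{3}^{(1)} = (4·0.369070 − 0.371471) / 3 = 0.368270
T_{2}^{(2)} = (16·0.367696 − 0.362352) / 15 = 0.368052
T_{3}^{(2)} = (16·0.368270 − 0.367696) / 15 = 0.368308
T_{3}^{(3)} = 0.368308 + (0.368308 − 0.368052)/63 = 0.368312
(Column j=1 coincides with Simpson's rule on the same nodes.)

0.3683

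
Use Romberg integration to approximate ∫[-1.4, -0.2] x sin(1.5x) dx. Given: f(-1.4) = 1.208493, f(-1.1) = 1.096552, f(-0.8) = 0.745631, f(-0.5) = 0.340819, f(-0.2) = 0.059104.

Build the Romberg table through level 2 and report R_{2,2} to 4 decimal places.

0.8509

R_{0,0} (trapezoid, 1 panel, h=1.2000): 0.760558
R_{1,0} (trapezoid, 2 panels, h=0.6000): 0.827658
R_{2,0} (trapezoid, 4 panels, h=0.3000): 0.845040
R_{1,1} = 0.827658 + (0.827658 − 0.760558)/3 = 0.850025
R_{2,1} = 0.845040 + (0.845040 − 0.827658)/3 = 0.850834
R_{2,2} = 0.850834 + (0.850834 − 0.850025)/15 = 0.850888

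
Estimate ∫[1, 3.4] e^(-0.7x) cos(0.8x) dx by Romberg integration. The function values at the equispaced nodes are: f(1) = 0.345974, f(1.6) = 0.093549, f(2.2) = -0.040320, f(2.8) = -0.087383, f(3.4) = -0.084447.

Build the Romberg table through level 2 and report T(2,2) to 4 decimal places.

T(0,0) (trapezoid, 1 panel, h=2.4000): 0.313832
T(1,0) (trapezoid, 2 panels, h=1.2000): 0.108532
T(2,0) (trapezoid, 4 panels, h=0.6000): 0.057966
T(1,1) = 0.108532 + (0.108532 − 0.313832)/3 = 0.040099
T(2,1) = 0.057966 + (0.057966 − 0.108532)/3 = 0.041111
T(2,2) = 0.041111 + (0.041111 − 0.040099)/15 = 0.041178

0.0412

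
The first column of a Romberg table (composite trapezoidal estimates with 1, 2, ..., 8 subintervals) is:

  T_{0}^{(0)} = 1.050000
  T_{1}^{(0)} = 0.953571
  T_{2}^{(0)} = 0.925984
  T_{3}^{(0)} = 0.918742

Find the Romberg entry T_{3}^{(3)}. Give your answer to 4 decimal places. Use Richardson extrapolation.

0.9163

Richardson extrapolation on the trapezoidal column (denominator 4−1=3):
T_{1}^{(1)} = 0.953571 + (0.953571 − 1.050000)/3 = 0.921428
T_{2}^{(1)} = (4·0.925984 − 0.953571) / 3 = 0.916788
T_{3}^{(1)} = (4·0.918742 − 0.925984) / 3 = 0.916328
T_{2}^{(2)} = (16·0.916788 − 0.921428) / 15 = 0.916479
T_{3}^{(2)} = 0.916328 + (0.916328 − 0.916788)/15 = 0.916297
T_{3}^{(3)} = 0.916297 + (0.916297 − 0.916479)/63 = 0.916294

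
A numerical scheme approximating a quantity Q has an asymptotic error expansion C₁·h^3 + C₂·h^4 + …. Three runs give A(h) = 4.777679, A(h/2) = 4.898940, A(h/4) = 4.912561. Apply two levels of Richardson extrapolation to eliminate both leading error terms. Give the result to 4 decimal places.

4.9144

First eliminate the h^3 term (factor 2^3 = 8):
  B₁ = (8·4.898940 − 4.777679)/7 = 4.916263
  B₂ = (8·4.912561 − 4.898940)/7 = 4.914507
Then eliminate the h^4 term (factor 2^4 = 16):
  (16·4.914507 − 4.916263)/15 = 4.914390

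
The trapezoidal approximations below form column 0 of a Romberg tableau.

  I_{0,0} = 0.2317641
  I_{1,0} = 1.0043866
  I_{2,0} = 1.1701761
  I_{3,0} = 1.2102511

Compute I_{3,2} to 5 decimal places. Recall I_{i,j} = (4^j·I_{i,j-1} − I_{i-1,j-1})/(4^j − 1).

1.22349

Richardson extrapolation on the trapezoidal column (denominator 4−1=3):
I_{2,1} = 1.1701761 + (1.1701761 − 1.0043866)/3 = 1.2254393
I_{3,1} = 1.2102511 + (1.2102511 − 1.1701761)/3 = 1.2236094
I_{3,2} = (16·1.2236094 − 1.2254393) / 15 = 1.2234874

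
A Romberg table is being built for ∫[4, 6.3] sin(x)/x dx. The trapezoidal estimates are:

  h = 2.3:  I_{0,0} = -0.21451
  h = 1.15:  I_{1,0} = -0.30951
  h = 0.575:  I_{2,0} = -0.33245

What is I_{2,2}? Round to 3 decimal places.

I_{1,1} = -0.30951 + (-0.30951 − (-0.21451))/3 = -0.34118
I_{2,1} = (4·(-0.33245) − (-0.30951)) / 3 = -0.34010
I_{2,2} = (16·(-0.34010) − (-0.34118)) / 15 = -0.34003

-0.340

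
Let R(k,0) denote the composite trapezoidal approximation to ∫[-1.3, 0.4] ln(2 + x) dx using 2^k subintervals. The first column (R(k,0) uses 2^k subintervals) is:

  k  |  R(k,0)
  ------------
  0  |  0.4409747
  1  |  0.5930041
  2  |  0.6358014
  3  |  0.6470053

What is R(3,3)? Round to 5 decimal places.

0.65079

Richardson extrapolation on the trapezoidal column (denominator 4−1=3):
R(1,1) = 0.5930041 + (0.5930041 − 0.4409747)/3 = 0.6436806
R(2,1) = (4·0.6358014 − 0.5930041) / 3 = 0.6500672
R(3,1) = 0.6470053 + (0.6470053 − 0.6358014)/3 = 0.6507399
R(2,2) = (16·0.6500672 − 0.6436806) / 15 = 0.6504930
R(3,2) = (16·0.6507399 − 0.6500672) / 15 = 0.6507847
R(3,3) = 0.6507847 + (0.6507847 − 0.6504930)/63 = 0.6507893
(Column j=1 coincides with Simpson's rule on the same nodes.)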